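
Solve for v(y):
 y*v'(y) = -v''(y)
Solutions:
 v(y) = C1 + C2*erf(sqrt(2)*y/2)


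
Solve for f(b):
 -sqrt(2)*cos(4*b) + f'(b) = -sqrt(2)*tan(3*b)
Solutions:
 f(b) = C1 + sqrt(2)*log(cos(3*b))/3 + sqrt(2)*sin(4*b)/4


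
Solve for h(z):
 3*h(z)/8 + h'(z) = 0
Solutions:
 h(z) = C1*exp(-3*z/8)


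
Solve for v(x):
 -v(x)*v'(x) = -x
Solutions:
 v(x) = -sqrt(C1 + x^2)
 v(x) = sqrt(C1 + x^2)


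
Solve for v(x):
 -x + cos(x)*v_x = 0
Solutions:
 v(x) = C1 + Integral(x/cos(x), x)


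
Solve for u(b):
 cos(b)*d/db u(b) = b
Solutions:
 u(b) = C1 + Integral(b/cos(b), b)


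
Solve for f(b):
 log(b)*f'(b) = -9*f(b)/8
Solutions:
 f(b) = C1*exp(-9*li(b)/8)


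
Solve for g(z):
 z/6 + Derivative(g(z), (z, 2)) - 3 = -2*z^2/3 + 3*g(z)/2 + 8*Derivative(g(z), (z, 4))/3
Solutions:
 g(z) = 4*z^2/9 + z/9 + (C1*sin(sqrt(3)*z*sin(atan(sqrt(15))/2)/2) + C2*cos(sqrt(3)*z*sin(atan(sqrt(15))/2)/2))*exp(-sqrt(3)*z*cos(atan(sqrt(15))/2)/2) + (C3*sin(sqrt(3)*z*sin(atan(sqrt(15))/2)/2) + C4*cos(sqrt(3)*z*sin(atan(sqrt(15))/2)/2))*exp(sqrt(3)*z*cos(atan(sqrt(15))/2)/2) - 38/27


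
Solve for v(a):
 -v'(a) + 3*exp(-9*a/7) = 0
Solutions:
 v(a) = C1 - 7*exp(-9*a/7)/3


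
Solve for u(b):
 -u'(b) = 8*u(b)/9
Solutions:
 u(b) = C1*exp(-8*b/9)


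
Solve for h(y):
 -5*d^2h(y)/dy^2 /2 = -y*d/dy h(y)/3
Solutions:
 h(y) = C1 + C2*erfi(sqrt(15)*y/15)


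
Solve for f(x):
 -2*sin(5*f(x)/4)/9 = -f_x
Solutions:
 -2*x/9 + 2*log(cos(5*f(x)/4) - 1)/5 - 2*log(cos(5*f(x)/4) + 1)/5 = C1


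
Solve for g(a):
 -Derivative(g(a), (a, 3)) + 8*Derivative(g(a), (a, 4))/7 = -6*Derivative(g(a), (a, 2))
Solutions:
 g(a) = C1 + C2*a + (C3*sin(sqrt(1295)*a/16) + C4*cos(sqrt(1295)*a/16))*exp(7*a/16)


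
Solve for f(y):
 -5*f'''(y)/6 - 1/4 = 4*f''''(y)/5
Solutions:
 f(y) = C1 + C2*y + C3*y^2 + C4*exp(-25*y/24) - y^3/20


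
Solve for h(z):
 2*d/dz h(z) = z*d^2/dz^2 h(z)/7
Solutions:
 h(z) = C1 + C2*z^15


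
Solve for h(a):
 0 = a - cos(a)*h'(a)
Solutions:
 h(a) = C1 + Integral(a/cos(a), a)


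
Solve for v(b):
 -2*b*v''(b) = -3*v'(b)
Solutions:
 v(b) = C1 + C2*b^(5/2)


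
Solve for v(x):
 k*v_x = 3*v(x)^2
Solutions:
 v(x) = -k/(C1*k + 3*x)


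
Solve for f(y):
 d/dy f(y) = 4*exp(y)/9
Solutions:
 f(y) = C1 + 4*exp(y)/9


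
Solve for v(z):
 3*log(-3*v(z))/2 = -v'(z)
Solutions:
 2*Integral(1/(log(-_y) + log(3)), (_y, v(z)))/3 = C1 - z


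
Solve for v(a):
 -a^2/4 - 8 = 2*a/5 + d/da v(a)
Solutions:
 v(a) = C1 - a^3/12 - a^2/5 - 8*a


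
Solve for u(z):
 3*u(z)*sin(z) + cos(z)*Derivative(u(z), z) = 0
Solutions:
 u(z) = C1*cos(z)^3


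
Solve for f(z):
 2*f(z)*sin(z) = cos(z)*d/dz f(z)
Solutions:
 f(z) = C1/cos(z)^2


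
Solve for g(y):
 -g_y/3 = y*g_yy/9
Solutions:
 g(y) = C1 + C2/y^2


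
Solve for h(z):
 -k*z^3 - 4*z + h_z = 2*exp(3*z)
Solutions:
 h(z) = C1 + k*z^4/4 + 2*z^2 + 2*exp(3*z)/3


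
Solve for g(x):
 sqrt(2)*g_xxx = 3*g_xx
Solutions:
 g(x) = C1 + C2*x + C3*exp(3*sqrt(2)*x/2)


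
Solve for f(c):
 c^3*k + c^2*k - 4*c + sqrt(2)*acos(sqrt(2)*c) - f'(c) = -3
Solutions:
 f(c) = C1 + c^4*k/4 + c^3*k/3 - 2*c^2 + 3*c + sqrt(2)*(c*acos(sqrt(2)*c) - sqrt(2)*sqrt(1 - 2*c^2)/2)


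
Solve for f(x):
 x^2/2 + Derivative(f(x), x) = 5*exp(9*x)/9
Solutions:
 f(x) = C1 - x^3/6 + 5*exp(9*x)/81


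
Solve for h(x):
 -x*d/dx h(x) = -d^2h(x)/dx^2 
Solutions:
 h(x) = C1 + C2*erfi(sqrt(2)*x/2)


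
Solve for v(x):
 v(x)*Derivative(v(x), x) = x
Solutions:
 v(x) = -sqrt(C1 + x^2)
 v(x) = sqrt(C1 + x^2)


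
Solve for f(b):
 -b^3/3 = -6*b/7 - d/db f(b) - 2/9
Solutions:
 f(b) = C1 + b^4/12 - 3*b^2/7 - 2*b/9


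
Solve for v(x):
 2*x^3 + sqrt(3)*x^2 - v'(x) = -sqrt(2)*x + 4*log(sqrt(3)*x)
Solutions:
 v(x) = C1 + x^4/2 + sqrt(3)*x^3/3 + sqrt(2)*x^2/2 - 4*x*log(x) - x*log(9) + 4*x


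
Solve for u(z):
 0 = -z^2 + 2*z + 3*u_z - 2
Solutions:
 u(z) = C1 + z^3/9 - z^2/3 + 2*z/3


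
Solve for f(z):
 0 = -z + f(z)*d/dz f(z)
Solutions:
 f(z) = -sqrt(C1 + z^2)
 f(z) = sqrt(C1 + z^2)


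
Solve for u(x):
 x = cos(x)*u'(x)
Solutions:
 u(x) = C1 + Integral(x/cos(x), x)


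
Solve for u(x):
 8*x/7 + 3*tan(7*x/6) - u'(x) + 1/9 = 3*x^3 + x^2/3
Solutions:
 u(x) = C1 - 3*x^4/4 - x^3/9 + 4*x^2/7 + x/9 - 18*log(cos(7*x/6))/7


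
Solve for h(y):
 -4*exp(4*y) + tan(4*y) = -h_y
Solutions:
 h(y) = C1 + exp(4*y) + log(cos(4*y))/4


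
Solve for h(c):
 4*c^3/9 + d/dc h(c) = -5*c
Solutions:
 h(c) = C1 - c^4/9 - 5*c^2/2


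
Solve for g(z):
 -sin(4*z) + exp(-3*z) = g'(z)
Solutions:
 g(z) = C1 + cos(4*z)/4 - exp(-3*z)/3


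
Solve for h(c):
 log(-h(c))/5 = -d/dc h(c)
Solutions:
 -li(-h(c)) = C1 - c/5


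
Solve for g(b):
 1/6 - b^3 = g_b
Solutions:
 g(b) = C1 - b^4/4 + b/6


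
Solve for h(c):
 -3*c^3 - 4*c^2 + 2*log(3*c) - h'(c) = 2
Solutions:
 h(c) = C1 - 3*c^4/4 - 4*c^3/3 + 2*c*log(c) - 4*c + 2*c*log(3)


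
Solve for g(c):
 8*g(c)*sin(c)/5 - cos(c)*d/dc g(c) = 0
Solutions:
 g(c) = C1/cos(c)^(8/5)


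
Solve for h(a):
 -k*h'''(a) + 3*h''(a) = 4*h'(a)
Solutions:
 h(a) = C1 + C2*exp(a*(3 - sqrt(9 - 16*k))/(2*k)) + C3*exp(a*(sqrt(9 - 16*k) + 3)/(2*k))


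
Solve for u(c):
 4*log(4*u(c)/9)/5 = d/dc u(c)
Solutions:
 -5*Integral(1/(log(_y) - 2*log(3) + 2*log(2)), (_y, u(c)))/4 = C1 - c


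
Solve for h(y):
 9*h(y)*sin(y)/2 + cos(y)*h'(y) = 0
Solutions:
 h(y) = C1*cos(y)^(9/2)


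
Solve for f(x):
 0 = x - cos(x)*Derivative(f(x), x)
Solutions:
 f(x) = C1 + Integral(x/cos(x), x)


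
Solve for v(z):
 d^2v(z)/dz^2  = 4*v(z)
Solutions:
 v(z) = C1*exp(-2*z) + C2*exp(2*z)


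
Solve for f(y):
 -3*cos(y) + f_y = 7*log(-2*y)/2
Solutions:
 f(y) = C1 + 7*y*log(-y)/2 - 7*y/2 + 7*y*log(2)/2 + 3*sin(y)


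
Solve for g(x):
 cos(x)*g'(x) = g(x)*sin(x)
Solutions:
 g(x) = C1/cos(x)


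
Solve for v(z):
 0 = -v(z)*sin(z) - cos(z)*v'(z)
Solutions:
 v(z) = C1*cos(z)


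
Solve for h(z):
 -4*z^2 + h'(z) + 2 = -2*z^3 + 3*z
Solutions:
 h(z) = C1 - z^4/2 + 4*z^3/3 + 3*z^2/2 - 2*z


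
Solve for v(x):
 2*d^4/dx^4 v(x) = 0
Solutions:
 v(x) = C1 + C2*x + C3*x^2 + C4*x^3


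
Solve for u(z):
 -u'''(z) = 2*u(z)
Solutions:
 u(z) = C3*exp(-2^(1/3)*z) + (C1*sin(2^(1/3)*sqrt(3)*z/2) + C2*cos(2^(1/3)*sqrt(3)*z/2))*exp(2^(1/3)*z/2)


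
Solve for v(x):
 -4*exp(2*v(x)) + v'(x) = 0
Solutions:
 v(x) = log(-sqrt(-1/(C1 + 4*x))) - log(2)/2
 v(x) = log(-1/(C1 + 4*x))/2 - log(2)/2


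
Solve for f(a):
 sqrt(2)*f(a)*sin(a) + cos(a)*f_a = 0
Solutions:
 f(a) = C1*cos(a)^(sqrt(2))


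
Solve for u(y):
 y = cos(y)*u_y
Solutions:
 u(y) = C1 + Integral(y/cos(y), y)


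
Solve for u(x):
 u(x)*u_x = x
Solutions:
 u(x) = -sqrt(C1 + x^2)
 u(x) = sqrt(C1 + x^2)


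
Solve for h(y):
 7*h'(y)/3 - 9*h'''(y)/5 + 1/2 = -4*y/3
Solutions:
 h(y) = C1 + C2*exp(-sqrt(105)*y/9) + C3*exp(sqrt(105)*y/9) - 2*y^2/7 - 3*y/14


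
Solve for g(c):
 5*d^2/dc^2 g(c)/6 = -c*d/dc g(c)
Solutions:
 g(c) = C1 + C2*erf(sqrt(15)*c/5)


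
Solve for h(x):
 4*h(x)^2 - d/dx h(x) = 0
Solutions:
 h(x) = -1/(C1 + 4*x)


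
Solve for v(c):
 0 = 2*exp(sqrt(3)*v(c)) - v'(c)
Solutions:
 v(c) = sqrt(3)*(2*log(-1/(C1 + 2*c)) - log(3))/6


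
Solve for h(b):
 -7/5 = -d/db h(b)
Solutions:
 h(b) = C1 + 7*b/5


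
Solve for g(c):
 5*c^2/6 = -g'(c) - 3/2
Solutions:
 g(c) = C1 - 5*c^3/18 - 3*c/2


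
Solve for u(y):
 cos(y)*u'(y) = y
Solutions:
 u(y) = C1 + Integral(y/cos(y), y)


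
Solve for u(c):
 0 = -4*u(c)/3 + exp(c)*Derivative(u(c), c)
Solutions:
 u(c) = C1*exp(-4*exp(-c)/3)


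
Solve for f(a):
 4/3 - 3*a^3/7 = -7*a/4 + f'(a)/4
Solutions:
 f(a) = C1 - 3*a^4/7 + 7*a^2/2 + 16*a/3


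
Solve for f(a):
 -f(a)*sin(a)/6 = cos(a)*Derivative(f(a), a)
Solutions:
 f(a) = C1*cos(a)^(1/6)


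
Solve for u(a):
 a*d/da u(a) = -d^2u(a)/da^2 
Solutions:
 u(a) = C1 + C2*erf(sqrt(2)*a/2)


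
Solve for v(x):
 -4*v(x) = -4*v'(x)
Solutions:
 v(x) = C1*exp(x)


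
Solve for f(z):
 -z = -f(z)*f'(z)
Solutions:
 f(z) = -sqrt(C1 + z^2)
 f(z) = sqrt(C1 + z^2)


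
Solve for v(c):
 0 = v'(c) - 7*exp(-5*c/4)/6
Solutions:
 v(c) = C1 - 14*exp(-5*c/4)/15


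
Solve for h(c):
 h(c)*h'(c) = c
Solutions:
 h(c) = -sqrt(C1 + c^2)
 h(c) = sqrt(C1 + c^2)


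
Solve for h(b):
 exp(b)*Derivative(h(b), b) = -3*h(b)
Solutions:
 h(b) = C1*exp(3*exp(-b))


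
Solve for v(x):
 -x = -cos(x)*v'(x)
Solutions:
 v(x) = C1 + Integral(x/cos(x), x)


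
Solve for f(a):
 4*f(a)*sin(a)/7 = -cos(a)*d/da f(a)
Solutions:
 f(a) = C1*cos(a)^(4/7)


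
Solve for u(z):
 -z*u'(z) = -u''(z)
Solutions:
 u(z) = C1 + C2*erfi(sqrt(2)*z/2)


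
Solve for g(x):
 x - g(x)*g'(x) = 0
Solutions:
 g(x) = -sqrt(C1 + x^2)
 g(x) = sqrt(C1 + x^2)


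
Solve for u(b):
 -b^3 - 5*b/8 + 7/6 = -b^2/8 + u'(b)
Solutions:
 u(b) = C1 - b^4/4 + b^3/24 - 5*b^2/16 + 7*b/6


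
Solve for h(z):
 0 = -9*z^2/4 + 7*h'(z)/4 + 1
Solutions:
 h(z) = C1 + 3*z^3/7 - 4*z/7


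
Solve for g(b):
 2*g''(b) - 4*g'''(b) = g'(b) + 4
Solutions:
 g(b) = C1 - 4*b + (C2*sin(sqrt(3)*b/4) + C3*cos(sqrt(3)*b/4))*exp(b/4)


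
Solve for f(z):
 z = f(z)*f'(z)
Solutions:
 f(z) = -sqrt(C1 + z^2)
 f(z) = sqrt(C1 + z^2)


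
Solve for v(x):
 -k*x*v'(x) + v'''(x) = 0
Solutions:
 v(x) = C1 + Integral(C2*airyai(k^(1/3)*x) + C3*airybi(k^(1/3)*x), x)


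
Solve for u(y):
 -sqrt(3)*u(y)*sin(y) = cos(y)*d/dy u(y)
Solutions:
 u(y) = C1*cos(y)^(sqrt(3))


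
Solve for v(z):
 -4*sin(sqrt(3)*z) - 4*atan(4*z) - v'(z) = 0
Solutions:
 v(z) = C1 - 4*z*atan(4*z) + log(16*z^2 + 1)/2 + 4*sqrt(3)*cos(sqrt(3)*z)/3


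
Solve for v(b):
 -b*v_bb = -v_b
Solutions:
 v(b) = C1 + C2*b^2


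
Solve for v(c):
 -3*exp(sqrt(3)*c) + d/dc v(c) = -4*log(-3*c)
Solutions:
 v(c) = C1 - 4*c*log(-c) + 4*c*(1 - log(3)) + sqrt(3)*exp(sqrt(3)*c)


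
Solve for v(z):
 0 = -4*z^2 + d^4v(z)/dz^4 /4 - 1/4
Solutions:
 v(z) = C1 + C2*z + C3*z^2 + C4*z^3 + 2*z^6/45 + z^4/24


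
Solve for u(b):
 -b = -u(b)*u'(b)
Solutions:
 u(b) = -sqrt(C1 + b^2)
 u(b) = sqrt(C1 + b^2)


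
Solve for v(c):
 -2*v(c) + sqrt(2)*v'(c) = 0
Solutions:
 v(c) = C1*exp(sqrt(2)*c)


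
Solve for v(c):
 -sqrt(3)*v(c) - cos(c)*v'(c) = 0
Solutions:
 v(c) = C1*(sin(c) - 1)^(sqrt(3)/2)/(sin(c) + 1)^(sqrt(3)/2)


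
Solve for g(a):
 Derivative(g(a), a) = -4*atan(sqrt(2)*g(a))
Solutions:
 Integral(1/atan(sqrt(2)*_y), (_y, g(a))) = C1 - 4*a


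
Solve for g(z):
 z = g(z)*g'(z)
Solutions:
 g(z) = -sqrt(C1 + z^2)
 g(z) = sqrt(C1 + z^2)


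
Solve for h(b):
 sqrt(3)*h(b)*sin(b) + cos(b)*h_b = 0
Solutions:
 h(b) = C1*cos(b)^(sqrt(3))


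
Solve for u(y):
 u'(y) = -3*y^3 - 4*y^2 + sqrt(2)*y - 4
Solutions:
 u(y) = C1 - 3*y^4/4 - 4*y^3/3 + sqrt(2)*y^2/2 - 4*y


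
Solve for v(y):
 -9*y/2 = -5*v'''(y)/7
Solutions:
 v(y) = C1 + C2*y + C3*y^2 + 21*y^4/80


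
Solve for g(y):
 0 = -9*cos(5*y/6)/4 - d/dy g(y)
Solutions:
 g(y) = C1 - 27*sin(5*y/6)/10


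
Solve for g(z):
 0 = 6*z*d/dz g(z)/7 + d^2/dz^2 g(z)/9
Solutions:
 g(z) = C1 + C2*erf(3*sqrt(21)*z/7)


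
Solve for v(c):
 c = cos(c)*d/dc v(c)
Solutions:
 v(c) = C1 + Integral(c/cos(c), c)


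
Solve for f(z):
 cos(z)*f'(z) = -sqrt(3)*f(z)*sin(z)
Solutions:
 f(z) = C1*cos(z)^(sqrt(3))


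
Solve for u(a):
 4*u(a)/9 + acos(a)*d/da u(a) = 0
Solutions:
 u(a) = C1*exp(-4*Integral(1/acos(a), a)/9)


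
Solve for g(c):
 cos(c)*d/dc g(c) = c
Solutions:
 g(c) = C1 + Integral(c/cos(c), c)


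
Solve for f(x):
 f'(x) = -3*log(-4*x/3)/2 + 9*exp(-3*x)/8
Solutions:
 f(x) = C1 - 3*x*log(-x)/2 + x*(-3*log(2) + 3/2 + 3*log(3)/2) - 3*exp(-3*x)/8


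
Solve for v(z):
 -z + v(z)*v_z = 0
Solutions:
 v(z) = -sqrt(C1 + z^2)
 v(z) = sqrt(C1 + z^2)


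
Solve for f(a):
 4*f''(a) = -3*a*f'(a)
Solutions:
 f(a) = C1 + C2*erf(sqrt(6)*a/4)


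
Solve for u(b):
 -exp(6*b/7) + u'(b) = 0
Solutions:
 u(b) = C1 + 7*exp(6*b/7)/6


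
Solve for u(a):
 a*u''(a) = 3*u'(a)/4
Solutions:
 u(a) = C1 + C2*a^(7/4)


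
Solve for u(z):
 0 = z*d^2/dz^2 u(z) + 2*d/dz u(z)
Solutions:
 u(z) = C1 + C2/z


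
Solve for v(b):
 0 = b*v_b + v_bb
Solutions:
 v(b) = C1 + C2*erf(sqrt(2)*b/2)


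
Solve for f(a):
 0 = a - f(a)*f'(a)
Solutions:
 f(a) = -sqrt(C1 + a^2)
 f(a) = sqrt(C1 + a^2)


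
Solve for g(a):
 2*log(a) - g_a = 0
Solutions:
 g(a) = C1 + 2*a*log(a) - 2*a


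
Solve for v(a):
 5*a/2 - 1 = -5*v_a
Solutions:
 v(a) = C1 - a^2/4 + a/5


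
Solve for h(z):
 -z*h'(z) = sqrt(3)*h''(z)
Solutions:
 h(z) = C1 + C2*erf(sqrt(2)*3^(3/4)*z/6)


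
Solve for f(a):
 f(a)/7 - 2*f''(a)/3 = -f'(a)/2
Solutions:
 f(a) = C1*exp(a*(21 - sqrt(1113))/56) + C2*exp(a*(21 + sqrt(1113))/56)


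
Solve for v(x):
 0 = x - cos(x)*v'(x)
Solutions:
 v(x) = C1 + Integral(x/cos(x), x)


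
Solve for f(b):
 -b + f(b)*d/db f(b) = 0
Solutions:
 f(b) = -sqrt(C1 + b^2)
 f(b) = sqrt(C1 + b^2)


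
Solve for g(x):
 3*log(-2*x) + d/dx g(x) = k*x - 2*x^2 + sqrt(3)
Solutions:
 g(x) = C1 + k*x^2/2 - 2*x^3/3 - 3*x*log(-x) + x*(-3*log(2) + sqrt(3) + 3)


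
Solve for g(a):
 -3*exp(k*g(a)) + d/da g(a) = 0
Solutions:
 g(a) = Piecewise((log(-1/(C1*k + 3*a*k))/k, Ne(k, 0)), (nan, True))
 g(a) = Piecewise((C1 + 3*a, Eq(k, 0)), (nan, True))


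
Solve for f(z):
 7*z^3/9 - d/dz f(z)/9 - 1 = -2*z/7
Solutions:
 f(z) = C1 + 7*z^4/4 + 9*z^2/7 - 9*z


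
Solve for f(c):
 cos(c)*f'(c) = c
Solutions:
 f(c) = C1 + Integral(c/cos(c), c)


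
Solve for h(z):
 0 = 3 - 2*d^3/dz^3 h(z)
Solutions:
 h(z) = C1 + C2*z + C3*z^2 + z^3/4


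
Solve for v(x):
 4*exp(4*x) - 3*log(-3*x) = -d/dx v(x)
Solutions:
 v(x) = C1 + 3*x*log(-x) + 3*x*(-1 + log(3)) - exp(4*x)


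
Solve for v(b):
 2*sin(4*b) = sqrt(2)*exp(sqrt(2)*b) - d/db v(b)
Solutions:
 v(b) = C1 + exp(sqrt(2)*b) + cos(4*b)/2


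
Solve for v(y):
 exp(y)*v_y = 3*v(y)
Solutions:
 v(y) = C1*exp(-3*exp(-y))


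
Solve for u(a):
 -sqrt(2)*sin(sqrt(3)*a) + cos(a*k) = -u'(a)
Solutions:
 u(a) = C1 - sqrt(6)*cos(sqrt(3)*a)/3 - sin(a*k)/k


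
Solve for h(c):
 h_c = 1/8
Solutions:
 h(c) = C1 + c/8


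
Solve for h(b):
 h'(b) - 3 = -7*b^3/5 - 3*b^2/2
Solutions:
 h(b) = C1 - 7*b^4/20 - b^3/2 + 3*b


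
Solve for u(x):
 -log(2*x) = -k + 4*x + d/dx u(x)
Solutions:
 u(x) = C1 + k*x - 2*x^2 - x*log(x) - x*log(2) + x


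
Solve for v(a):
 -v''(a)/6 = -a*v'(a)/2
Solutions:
 v(a) = C1 + C2*erfi(sqrt(6)*a/2)


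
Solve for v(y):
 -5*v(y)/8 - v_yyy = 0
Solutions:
 v(y) = C3*exp(-5^(1/3)*y/2) + (C1*sin(sqrt(3)*5^(1/3)*y/4) + C2*cos(sqrt(3)*5^(1/3)*y/4))*exp(5^(1/3)*y/4)


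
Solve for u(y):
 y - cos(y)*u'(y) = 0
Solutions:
 u(y) = C1 + Integral(y/cos(y), y)


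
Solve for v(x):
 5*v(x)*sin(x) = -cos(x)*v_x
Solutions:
 v(x) = C1*cos(x)^5


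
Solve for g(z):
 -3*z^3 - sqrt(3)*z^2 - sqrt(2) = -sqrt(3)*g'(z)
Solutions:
 g(z) = C1 + sqrt(3)*z^4/4 + z^3/3 + sqrt(6)*z/3


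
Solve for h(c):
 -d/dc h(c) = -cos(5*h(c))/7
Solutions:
 -c/7 - log(sin(5*h(c)) - 1)/10 + log(sin(5*h(c)) + 1)/10 = C1


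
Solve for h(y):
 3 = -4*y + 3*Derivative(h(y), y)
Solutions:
 h(y) = C1 + 2*y^2/3 + y


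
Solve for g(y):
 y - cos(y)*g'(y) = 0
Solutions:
 g(y) = C1 + Integral(y/cos(y), y)


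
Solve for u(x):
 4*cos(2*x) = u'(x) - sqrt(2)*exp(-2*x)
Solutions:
 u(x) = C1 + 2*sin(2*x) - sqrt(2)*exp(-2*x)/2


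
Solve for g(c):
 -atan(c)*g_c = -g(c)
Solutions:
 g(c) = C1*exp(Integral(1/atan(c), c))


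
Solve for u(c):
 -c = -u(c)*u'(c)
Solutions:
 u(c) = -sqrt(C1 + c^2)
 u(c) = sqrt(C1 + c^2)


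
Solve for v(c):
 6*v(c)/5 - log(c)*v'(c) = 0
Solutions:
 v(c) = C1*exp(6*li(c)/5)


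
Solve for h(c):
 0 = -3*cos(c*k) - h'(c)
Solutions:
 h(c) = C1 - 3*sin(c*k)/k


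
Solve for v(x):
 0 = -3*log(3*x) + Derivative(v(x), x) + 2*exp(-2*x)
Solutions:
 v(x) = C1 + 3*x*log(x) + 3*x*(-1 + log(3)) + exp(-2*x)


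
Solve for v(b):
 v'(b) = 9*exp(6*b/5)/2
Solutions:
 v(b) = C1 + 15*exp(6*b/5)/4


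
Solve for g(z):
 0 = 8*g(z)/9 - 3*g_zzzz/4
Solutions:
 g(z) = C1*exp(-2*6^(1/4)*z/3) + C2*exp(2*6^(1/4)*z/3) + C3*sin(2*6^(1/4)*z/3) + C4*cos(2*6^(1/4)*z/3)


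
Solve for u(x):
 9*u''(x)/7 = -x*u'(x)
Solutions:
 u(x) = C1 + C2*erf(sqrt(14)*x/6)


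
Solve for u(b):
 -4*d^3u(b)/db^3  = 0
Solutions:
 u(b) = C1 + C2*b + C3*b^2


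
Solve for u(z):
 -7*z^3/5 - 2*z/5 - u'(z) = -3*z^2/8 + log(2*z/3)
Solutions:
 u(z) = C1 - 7*z^4/20 + z^3/8 - z^2/5 - z*log(z) + z*log(3/2) + z


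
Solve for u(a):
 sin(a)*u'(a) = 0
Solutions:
 u(a) = C1


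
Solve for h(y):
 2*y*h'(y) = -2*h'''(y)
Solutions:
 h(y) = C1 + Integral(C2*airyai(-y) + C3*airybi(-y), y)


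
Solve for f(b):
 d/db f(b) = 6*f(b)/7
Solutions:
 f(b) = C1*exp(6*b/7)


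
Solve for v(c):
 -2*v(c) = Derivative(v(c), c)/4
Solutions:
 v(c) = C1*exp(-8*c)


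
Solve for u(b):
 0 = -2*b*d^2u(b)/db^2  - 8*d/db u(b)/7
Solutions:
 u(b) = C1 + C2*b^(3/7)


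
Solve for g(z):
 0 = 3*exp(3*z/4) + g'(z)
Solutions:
 g(z) = C1 - 4*exp(3*z/4)


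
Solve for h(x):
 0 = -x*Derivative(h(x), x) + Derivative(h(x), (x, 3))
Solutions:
 h(x) = C1 + Integral(C2*airyai(x) + C3*airybi(x), x)


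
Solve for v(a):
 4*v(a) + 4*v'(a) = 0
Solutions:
 v(a) = C1*exp(-a)


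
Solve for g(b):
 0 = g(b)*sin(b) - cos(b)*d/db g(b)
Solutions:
 g(b) = C1/cos(b)


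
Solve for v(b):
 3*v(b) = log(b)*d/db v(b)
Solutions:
 v(b) = C1*exp(3*li(b))


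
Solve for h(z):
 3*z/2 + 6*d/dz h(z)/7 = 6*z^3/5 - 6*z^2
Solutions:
 h(z) = C1 + 7*z^4/20 - 7*z^3/3 - 7*z^2/8


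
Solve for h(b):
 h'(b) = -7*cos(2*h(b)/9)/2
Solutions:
 7*b/2 - 9*log(sin(2*h(b)/9) - 1)/4 + 9*log(sin(2*h(b)/9) + 1)/4 = C1


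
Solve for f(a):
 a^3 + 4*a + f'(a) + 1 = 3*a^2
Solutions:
 f(a) = C1 - a^4/4 + a^3 - 2*a^2 - a


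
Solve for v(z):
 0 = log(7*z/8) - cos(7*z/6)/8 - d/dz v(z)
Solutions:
 v(z) = C1 + z*log(z) - 3*z*log(2) - z + z*log(7) - 3*sin(7*z/6)/28


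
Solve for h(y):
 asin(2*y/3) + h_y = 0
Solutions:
 h(y) = C1 - y*asin(2*y/3) - sqrt(9 - 4*y^2)/2


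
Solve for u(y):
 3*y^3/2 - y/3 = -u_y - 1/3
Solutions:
 u(y) = C1 - 3*y^4/8 + y^2/6 - y/3


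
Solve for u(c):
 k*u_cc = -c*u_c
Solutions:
 u(c) = C1 + C2*sqrt(k)*erf(sqrt(2)*c*sqrt(1/k)/2)


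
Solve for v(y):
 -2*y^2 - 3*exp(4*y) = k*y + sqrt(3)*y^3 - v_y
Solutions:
 v(y) = C1 + k*y^2/2 + sqrt(3)*y^4/4 + 2*y^3/3 + 3*exp(4*y)/4


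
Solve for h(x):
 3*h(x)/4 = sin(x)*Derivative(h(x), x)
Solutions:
 h(x) = C1*(cos(x) - 1)^(3/8)/(cos(x) + 1)^(3/8)


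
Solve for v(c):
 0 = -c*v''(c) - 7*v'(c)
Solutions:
 v(c) = C1 + C2/c^6


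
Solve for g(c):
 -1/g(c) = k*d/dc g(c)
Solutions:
 g(c) = -sqrt(C1 - 2*c/k)
 g(c) = sqrt(C1 - 2*c/k)


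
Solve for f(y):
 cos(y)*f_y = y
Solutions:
 f(y) = C1 + Integral(y/cos(y), y)


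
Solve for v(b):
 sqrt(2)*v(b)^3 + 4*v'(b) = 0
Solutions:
 v(b) = -sqrt(2)*sqrt(-1/(C1 - sqrt(2)*b))
 v(b) = sqrt(2)*sqrt(-1/(C1 - sqrt(2)*b))


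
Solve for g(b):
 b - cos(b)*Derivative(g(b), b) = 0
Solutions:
 g(b) = C1 + Integral(b/cos(b), b)


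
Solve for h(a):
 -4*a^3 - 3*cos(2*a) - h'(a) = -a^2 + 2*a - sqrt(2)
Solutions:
 h(a) = C1 - a^4 + a^3/3 - a^2 + sqrt(2)*a - 3*sin(2*a)/2


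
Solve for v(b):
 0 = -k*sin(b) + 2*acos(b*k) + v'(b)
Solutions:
 v(b) = C1 - k*cos(b) - 2*Piecewise((b*acos(b*k) - sqrt(-b^2*k^2 + 1)/k, Ne(k, 0)), (pi*b/2, True))


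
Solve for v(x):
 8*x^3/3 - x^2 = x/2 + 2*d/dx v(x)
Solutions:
 v(x) = C1 + x^4/3 - x^3/6 - x^2/8


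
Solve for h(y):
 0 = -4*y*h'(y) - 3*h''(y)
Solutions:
 h(y) = C1 + C2*erf(sqrt(6)*y/3)


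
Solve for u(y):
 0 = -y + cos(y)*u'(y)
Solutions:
 u(y) = C1 + Integral(y/cos(y), y)


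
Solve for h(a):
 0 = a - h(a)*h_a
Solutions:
 h(a) = -sqrt(C1 + a^2)
 h(a) = sqrt(C1 + a^2)


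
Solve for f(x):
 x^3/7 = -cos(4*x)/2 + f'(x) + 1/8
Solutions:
 f(x) = C1 + x^4/28 - x/8 + sin(4*x)/8


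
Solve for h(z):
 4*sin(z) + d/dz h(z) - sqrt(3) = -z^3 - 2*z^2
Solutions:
 h(z) = C1 - z^4/4 - 2*z^3/3 + sqrt(3)*z + 4*cos(z)


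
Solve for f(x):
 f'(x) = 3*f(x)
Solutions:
 f(x) = C1*exp(3*x)


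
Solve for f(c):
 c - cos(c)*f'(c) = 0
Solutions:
 f(c) = C1 + Integral(c/cos(c), c)


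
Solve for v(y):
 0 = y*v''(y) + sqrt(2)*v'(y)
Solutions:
 v(y) = C1 + C2*y^(1 - sqrt(2))


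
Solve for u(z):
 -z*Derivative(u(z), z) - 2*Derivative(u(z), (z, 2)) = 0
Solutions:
 u(z) = C1 + C2*erf(z/2)


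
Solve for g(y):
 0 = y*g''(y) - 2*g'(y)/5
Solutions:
 g(y) = C1 + C2*y^(7/5)


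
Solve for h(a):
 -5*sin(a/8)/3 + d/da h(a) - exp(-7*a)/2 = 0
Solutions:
 h(a) = C1 - 40*cos(a/8)/3 - exp(-7*a)/14


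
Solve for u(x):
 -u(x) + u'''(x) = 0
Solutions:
 u(x) = C3*exp(x) + (C1*sin(sqrt(3)*x/2) + C2*cos(sqrt(3)*x/2))*exp(-x/2)


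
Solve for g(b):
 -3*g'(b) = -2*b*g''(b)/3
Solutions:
 g(b) = C1 + C2*b^(11/2)


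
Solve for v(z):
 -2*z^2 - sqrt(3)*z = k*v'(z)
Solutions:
 v(z) = C1 - 2*z^3/(3*k) - sqrt(3)*z^2/(2*k)


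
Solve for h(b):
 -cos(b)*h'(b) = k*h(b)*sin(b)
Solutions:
 h(b) = C1*exp(k*log(cos(b)))


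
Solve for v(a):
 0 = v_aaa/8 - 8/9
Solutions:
 v(a) = C1 + C2*a + C3*a^2 + 32*a^3/27


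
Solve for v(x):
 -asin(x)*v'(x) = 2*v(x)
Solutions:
 v(x) = C1*exp(-2*Integral(1/asin(x), x))


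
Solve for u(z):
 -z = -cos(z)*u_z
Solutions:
 u(z) = C1 + Integral(z/cos(z), z)


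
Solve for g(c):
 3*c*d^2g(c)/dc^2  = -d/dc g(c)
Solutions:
 g(c) = C1 + C2*c^(2/3)


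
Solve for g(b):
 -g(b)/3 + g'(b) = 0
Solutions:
 g(b) = C1*exp(b/3)


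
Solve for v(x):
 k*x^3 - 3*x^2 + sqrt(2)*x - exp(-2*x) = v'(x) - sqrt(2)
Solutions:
 v(x) = C1 + k*x^4/4 - x^3 + sqrt(2)*x^2/2 + sqrt(2)*x + exp(-2*x)/2


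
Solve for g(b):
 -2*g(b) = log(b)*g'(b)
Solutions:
 g(b) = C1*exp(-2*li(b))


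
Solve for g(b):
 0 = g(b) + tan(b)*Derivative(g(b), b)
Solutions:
 g(b) = C1/sin(b)


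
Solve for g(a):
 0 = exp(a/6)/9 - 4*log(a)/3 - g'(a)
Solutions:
 g(a) = C1 - 4*a*log(a)/3 + 4*a/3 + 2*exp(a/6)/3


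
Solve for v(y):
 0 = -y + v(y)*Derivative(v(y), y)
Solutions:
 v(y) = -sqrt(C1 + y^2)
 v(y) = sqrt(C1 + y^2)


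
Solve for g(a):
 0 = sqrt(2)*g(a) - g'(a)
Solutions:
 g(a) = C1*exp(sqrt(2)*a)


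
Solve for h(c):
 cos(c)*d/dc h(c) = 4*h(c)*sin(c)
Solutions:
 h(c) = C1/cos(c)^4


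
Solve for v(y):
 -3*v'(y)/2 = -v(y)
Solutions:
 v(y) = C1*exp(2*y/3)


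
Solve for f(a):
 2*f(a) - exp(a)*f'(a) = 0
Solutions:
 f(a) = C1*exp(-2*exp(-a))


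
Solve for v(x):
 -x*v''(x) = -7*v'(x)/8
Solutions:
 v(x) = C1 + C2*x^(15/8)


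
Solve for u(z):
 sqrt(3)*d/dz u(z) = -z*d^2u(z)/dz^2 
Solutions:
 u(z) = C1 + C2*z^(1 - sqrt(3))


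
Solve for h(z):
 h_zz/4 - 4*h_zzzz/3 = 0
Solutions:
 h(z) = C1 + C2*z + C3*exp(-sqrt(3)*z/4) + C4*exp(sqrt(3)*z/4)


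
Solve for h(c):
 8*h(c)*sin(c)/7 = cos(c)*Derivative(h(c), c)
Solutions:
 h(c) = C1/cos(c)^(8/7)


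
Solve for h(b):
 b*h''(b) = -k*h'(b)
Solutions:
 h(b) = C1 + b^(1 - re(k))*(C2*sin(log(b)*Abs(im(k))) + C3*cos(log(b)*im(k)))


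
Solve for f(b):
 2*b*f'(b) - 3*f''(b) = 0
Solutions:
 f(b) = C1 + C2*erfi(sqrt(3)*b/3)


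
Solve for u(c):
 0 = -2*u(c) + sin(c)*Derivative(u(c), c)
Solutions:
 u(c) = C1*(cos(c) - 1)/(cos(c) + 1)


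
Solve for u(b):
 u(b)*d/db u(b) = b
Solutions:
 u(b) = -sqrt(C1 + b^2)
 u(b) = sqrt(C1 + b^2)


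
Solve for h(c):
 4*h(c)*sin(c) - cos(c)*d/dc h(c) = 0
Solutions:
 h(c) = C1/cos(c)^4


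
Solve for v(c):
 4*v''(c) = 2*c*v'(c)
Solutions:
 v(c) = C1 + C2*erfi(c/2)


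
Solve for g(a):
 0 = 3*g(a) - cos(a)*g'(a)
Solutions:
 g(a) = C1*(sin(a) + 1)^(3/2)/(sin(a) - 1)^(3/2)


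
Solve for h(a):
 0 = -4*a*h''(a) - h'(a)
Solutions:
 h(a) = C1 + C2*a^(3/4)


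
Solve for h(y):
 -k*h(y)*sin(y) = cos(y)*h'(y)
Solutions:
 h(y) = C1*exp(k*log(cos(y)))


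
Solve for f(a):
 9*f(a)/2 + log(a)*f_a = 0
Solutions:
 f(a) = C1*exp(-9*li(a)/2)


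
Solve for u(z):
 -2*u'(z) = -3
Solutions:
 u(z) = C1 + 3*z/2


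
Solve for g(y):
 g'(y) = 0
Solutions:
 g(y) = C1


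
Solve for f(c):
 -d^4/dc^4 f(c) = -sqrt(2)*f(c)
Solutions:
 f(c) = C1*exp(-2^(1/8)*c) + C2*exp(2^(1/8)*c) + C3*sin(2^(1/8)*c) + C4*cos(2^(1/8)*c)


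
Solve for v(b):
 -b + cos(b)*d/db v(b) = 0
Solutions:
 v(b) = C1 + Integral(b/cos(b), b)


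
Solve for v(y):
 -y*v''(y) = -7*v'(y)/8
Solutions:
 v(y) = C1 + C2*y^(15/8)


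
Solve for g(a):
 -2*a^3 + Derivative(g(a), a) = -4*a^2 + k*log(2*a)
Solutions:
 g(a) = C1 + a^4/2 - 4*a^3/3 + a*k*log(a) - a*k + a*k*log(2)


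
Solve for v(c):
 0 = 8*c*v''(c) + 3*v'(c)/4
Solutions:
 v(c) = C1 + C2*c^(29/32)


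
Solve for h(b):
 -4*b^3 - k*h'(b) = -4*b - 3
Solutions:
 h(b) = C1 - b^4/k + 2*b^2/k + 3*b/k


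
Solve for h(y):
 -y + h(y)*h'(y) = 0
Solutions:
 h(y) = -sqrt(C1 + y^2)
 h(y) = sqrt(C1 + y^2)


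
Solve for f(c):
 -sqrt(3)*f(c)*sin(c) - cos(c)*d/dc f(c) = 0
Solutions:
 f(c) = C1*cos(c)^(sqrt(3))


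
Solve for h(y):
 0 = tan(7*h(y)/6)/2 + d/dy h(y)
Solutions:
 h(y) = -6*asin(C1*exp(-7*y/12))/7 + 6*pi/7
 h(y) = 6*asin(C1*exp(-7*y/12))/7


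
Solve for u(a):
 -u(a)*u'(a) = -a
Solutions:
 u(a) = -sqrt(C1 + a^2)
 u(a) = sqrt(C1 + a^2)


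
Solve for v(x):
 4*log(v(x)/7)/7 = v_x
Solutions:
 7*Integral(1/(-log(_y) + log(7)), (_y, v(x)))/4 = C1 - x


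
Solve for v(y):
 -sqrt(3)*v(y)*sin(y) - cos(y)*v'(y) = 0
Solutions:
 v(y) = C1*cos(y)^(sqrt(3))


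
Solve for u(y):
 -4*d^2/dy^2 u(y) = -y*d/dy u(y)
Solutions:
 u(y) = C1 + C2*erfi(sqrt(2)*y/4)


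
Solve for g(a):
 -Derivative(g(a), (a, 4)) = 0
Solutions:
 g(a) = C1 + C2*a + C3*a^2 + C4*a^3


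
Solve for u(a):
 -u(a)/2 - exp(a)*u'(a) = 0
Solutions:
 u(a) = C1*exp(exp(-a)/2)


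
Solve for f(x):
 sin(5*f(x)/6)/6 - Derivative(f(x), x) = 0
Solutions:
 -x/6 + 3*log(cos(5*f(x)/6) - 1)/5 - 3*log(cos(5*f(x)/6) + 1)/5 = C1


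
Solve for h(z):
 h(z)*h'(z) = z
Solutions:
 h(z) = -sqrt(C1 + z^2)
 h(z) = sqrt(C1 + z^2)


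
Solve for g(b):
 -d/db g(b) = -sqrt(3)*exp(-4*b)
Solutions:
 g(b) = C1 - sqrt(3)*exp(-4*b)/4


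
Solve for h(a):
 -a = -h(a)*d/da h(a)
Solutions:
 h(a) = -sqrt(C1 + a^2)
 h(a) = sqrt(C1 + a^2)


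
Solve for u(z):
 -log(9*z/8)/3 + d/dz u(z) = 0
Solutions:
 u(z) = C1 + z*log(z)/3 - z*log(2) - z/3 + 2*z*log(3)/3


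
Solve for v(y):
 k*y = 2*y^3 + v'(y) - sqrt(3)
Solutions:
 v(y) = C1 + k*y^2/2 - y^4/2 + sqrt(3)*y


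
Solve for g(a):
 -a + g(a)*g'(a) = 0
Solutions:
 g(a) = -sqrt(C1 + a^2)
 g(a) = sqrt(C1 + a^2)


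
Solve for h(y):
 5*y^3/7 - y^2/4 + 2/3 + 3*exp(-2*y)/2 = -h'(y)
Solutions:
 h(y) = C1 - 5*y^4/28 + y^3/12 - 2*y/3 + 3*exp(-2*y)/4


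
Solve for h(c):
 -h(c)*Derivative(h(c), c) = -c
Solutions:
 h(c) = -sqrt(C1 + c^2)
 h(c) = sqrt(C1 + c^2)


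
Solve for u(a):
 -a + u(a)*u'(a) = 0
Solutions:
 u(a) = -sqrt(C1 + a^2)
 u(a) = sqrt(C1 + a^2)


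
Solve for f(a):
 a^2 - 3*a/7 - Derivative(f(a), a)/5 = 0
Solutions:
 f(a) = C1 + 5*a^3/3 - 15*a^2/14


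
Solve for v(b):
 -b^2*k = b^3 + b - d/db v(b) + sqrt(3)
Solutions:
 v(b) = C1 + b^4/4 + b^3*k/3 + b^2/2 + sqrt(3)*b


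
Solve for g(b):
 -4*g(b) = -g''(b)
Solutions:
 g(b) = C1*exp(-2*b) + C2*exp(2*b)


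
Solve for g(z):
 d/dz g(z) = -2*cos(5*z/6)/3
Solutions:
 g(z) = C1 - 4*sin(5*z/6)/5


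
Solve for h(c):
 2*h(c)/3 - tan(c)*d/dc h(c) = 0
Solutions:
 h(c) = C1*sin(c)^(2/3)


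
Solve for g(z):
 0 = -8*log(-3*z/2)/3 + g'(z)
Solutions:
 g(z) = C1 + 8*z*log(-z)/3 + 8*z*(-1 - log(2) + log(3))/3


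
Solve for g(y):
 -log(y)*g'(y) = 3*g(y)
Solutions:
 g(y) = C1*exp(-3*li(y))


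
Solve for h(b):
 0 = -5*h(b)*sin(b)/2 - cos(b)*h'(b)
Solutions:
 h(b) = C1*cos(b)^(5/2)


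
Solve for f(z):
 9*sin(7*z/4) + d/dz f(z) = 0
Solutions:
 f(z) = C1 + 36*cos(7*z/4)/7


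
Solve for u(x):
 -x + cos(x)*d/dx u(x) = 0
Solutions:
 u(x) = C1 + Integral(x/cos(x), x)


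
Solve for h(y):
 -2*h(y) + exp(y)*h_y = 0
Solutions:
 h(y) = C1*exp(-2*exp(-y))


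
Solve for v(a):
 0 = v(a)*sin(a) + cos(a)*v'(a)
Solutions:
 v(a) = C1*cos(a)


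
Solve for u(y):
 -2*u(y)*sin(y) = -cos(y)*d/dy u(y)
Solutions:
 u(y) = C1/cos(y)^2


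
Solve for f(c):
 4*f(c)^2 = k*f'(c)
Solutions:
 f(c) = -k/(C1*k + 4*c)


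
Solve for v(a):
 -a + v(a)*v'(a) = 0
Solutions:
 v(a) = -sqrt(C1 + a^2)
 v(a) = sqrt(C1 + a^2)


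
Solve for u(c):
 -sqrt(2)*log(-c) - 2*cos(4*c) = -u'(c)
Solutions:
 u(c) = C1 + sqrt(2)*c*(log(-c) - 1) + sin(4*c)/2


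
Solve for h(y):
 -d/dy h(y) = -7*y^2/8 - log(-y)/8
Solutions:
 h(y) = C1 + 7*y^3/24 + y*log(-y)/8 - y/8


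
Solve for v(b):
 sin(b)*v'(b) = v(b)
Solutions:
 v(b) = C1*sqrt(cos(b) - 1)/sqrt(cos(b) + 1)


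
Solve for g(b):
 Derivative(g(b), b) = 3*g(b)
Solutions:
 g(b) = C1*exp(3*b)


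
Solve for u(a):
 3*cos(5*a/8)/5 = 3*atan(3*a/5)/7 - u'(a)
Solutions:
 u(a) = C1 + 3*a*atan(3*a/5)/7 - 5*log(9*a^2 + 25)/14 - 24*sin(5*a/8)/25


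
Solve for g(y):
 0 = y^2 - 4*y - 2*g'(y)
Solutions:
 g(y) = C1 + y^3/6 - y^2


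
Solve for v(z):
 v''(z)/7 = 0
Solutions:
 v(z) = C1 + C2*z


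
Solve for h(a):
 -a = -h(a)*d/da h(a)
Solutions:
 h(a) = -sqrt(C1 + a^2)
 h(a) = sqrt(C1 + a^2)


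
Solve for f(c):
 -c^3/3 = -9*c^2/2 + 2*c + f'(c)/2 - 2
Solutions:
 f(c) = C1 - c^4/6 + 3*c^3 - 2*c^2 + 4*c


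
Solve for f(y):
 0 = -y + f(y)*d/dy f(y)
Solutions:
 f(y) = -sqrt(C1 + y^2)
 f(y) = sqrt(C1 + y^2)


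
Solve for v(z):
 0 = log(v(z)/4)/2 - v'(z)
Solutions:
 2*Integral(1/(-log(_y) + 2*log(2)), (_y, v(z))) = C1 - z


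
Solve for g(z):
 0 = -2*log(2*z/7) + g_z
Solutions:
 g(z) = C1 + 2*z*log(z) + z*log(4/49) - 2*z


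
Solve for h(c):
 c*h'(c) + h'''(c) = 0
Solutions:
 h(c) = C1 + Integral(C2*airyai(-c) + C3*airybi(-c), c)


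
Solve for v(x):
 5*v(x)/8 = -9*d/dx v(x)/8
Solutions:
 v(x) = C1*exp(-5*x/9)


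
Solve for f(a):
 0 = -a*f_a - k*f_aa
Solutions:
 f(a) = C1 + C2*sqrt(k)*erf(sqrt(2)*a*sqrt(1/k)/2)


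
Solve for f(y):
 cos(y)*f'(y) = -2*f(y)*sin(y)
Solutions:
 f(y) = C1*cos(y)^2


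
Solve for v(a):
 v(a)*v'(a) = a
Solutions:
 v(a) = -sqrt(C1 + a^2)
 v(a) = sqrt(C1 + a^2)


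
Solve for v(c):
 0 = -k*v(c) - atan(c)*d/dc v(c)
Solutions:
 v(c) = C1*exp(-k*Integral(1/atan(c), c))


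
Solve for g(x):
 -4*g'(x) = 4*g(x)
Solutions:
 g(x) = C1*exp(-x)


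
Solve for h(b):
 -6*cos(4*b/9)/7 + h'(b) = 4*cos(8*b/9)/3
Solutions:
 h(b) = C1 + 27*sin(4*b/9)/14 + 3*sin(8*b/9)/2


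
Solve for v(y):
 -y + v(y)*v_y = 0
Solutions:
 v(y) = -sqrt(C1 + y^2)
 v(y) = sqrt(C1 + y^2)


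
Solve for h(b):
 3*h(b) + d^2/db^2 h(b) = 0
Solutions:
 h(b) = C1*sin(sqrt(3)*b) + C2*cos(sqrt(3)*b)


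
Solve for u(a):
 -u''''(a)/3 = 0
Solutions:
 u(a) = C1 + C2*a + C3*a^2 + C4*a^3


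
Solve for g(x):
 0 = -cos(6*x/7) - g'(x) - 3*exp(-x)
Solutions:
 g(x) = C1 - 7*sin(6*x/7)/6 + 3*exp(-x)


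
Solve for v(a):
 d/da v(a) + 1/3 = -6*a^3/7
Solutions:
 v(a) = C1 - 3*a^4/14 - a/3


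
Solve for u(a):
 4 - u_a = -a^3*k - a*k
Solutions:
 u(a) = C1 + a^4*k/4 + a^2*k/2 + 4*a


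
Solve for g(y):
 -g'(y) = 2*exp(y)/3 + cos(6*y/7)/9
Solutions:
 g(y) = C1 - 2*exp(y)/3 - 7*sin(6*y/7)/54


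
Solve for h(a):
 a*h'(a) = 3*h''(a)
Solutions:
 h(a) = C1 + C2*erfi(sqrt(6)*a/6)


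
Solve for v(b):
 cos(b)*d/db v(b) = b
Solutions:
 v(b) = C1 + Integral(b/cos(b), b)


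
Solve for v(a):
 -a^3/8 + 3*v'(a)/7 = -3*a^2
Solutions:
 v(a) = C1 + 7*a^4/96 - 7*a^3/3


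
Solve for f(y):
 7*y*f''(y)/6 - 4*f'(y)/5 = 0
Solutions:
 f(y) = C1 + C2*y^(59/35)


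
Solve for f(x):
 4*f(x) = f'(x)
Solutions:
 f(x) = C1*exp(4*x)


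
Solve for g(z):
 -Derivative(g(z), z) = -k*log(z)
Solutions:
 g(z) = C1 + k*z*log(z) - k*z


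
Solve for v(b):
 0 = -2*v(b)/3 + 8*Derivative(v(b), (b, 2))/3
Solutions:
 v(b) = C1*exp(-b/2) + C2*exp(b/2)


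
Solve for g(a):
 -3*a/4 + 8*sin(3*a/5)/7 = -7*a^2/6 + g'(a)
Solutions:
 g(a) = C1 + 7*a^3/18 - 3*a^2/8 - 40*cos(3*a/5)/21


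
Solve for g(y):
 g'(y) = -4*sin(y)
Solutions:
 g(y) = C1 + 4*cos(y)


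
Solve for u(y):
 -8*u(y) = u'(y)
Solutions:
 u(y) = C1*exp(-8*y)


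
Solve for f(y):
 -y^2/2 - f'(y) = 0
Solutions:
 f(y) = C1 - y^3/6


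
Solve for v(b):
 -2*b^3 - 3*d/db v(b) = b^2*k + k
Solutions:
 v(b) = C1 - b^4/6 - b^3*k/9 - b*k/3


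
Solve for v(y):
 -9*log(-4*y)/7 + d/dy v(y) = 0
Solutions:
 v(y) = C1 + 9*y*log(-y)/7 + 9*y*(-1 + 2*log(2))/7


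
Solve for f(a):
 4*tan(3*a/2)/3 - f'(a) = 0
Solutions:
 f(a) = C1 - 8*log(cos(3*a/2))/9


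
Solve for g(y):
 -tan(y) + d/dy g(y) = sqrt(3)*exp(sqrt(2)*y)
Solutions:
 g(y) = C1 + sqrt(6)*exp(sqrt(2)*y)/2 - log(cos(y))


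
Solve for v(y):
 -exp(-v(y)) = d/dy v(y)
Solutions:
 v(y) = log(C1 - y)


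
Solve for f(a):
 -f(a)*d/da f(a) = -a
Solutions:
 f(a) = -sqrt(C1 + a^2)
 f(a) = sqrt(C1 + a^2)


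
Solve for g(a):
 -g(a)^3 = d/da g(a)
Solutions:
 g(a) = -sqrt(2)*sqrt(-1/(C1 - a))/2
 g(a) = sqrt(2)*sqrt(-1/(C1 - a))/2


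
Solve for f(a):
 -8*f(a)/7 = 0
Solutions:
 f(a) = 0


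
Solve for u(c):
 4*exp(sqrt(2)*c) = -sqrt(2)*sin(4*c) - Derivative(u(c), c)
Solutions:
 u(c) = C1 - 2*sqrt(2)*exp(sqrt(2)*c) + sqrt(2)*cos(4*c)/4


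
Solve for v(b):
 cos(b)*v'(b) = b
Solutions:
 v(b) = C1 + Integral(b/cos(b), b)


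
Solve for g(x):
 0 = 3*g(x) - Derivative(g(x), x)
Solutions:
 g(x) = C1*exp(3*x)


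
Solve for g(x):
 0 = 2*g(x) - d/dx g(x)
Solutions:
 g(x) = C1*exp(2*x)


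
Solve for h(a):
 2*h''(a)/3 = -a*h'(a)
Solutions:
 h(a) = C1 + C2*erf(sqrt(3)*a/2)


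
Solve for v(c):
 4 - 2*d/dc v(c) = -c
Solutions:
 v(c) = C1 + c^2/4 + 2*c


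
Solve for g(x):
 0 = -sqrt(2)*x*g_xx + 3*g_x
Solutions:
 g(x) = C1 + C2*x^(1 + 3*sqrt(2)/2)


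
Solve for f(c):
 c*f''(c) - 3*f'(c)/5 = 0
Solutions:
 f(c) = C1 + C2*c^(8/5)


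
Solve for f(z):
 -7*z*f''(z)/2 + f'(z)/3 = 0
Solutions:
 f(z) = C1 + C2*z^(23/21)


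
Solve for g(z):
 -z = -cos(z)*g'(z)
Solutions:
 g(z) = C1 + Integral(z/cos(z), z)


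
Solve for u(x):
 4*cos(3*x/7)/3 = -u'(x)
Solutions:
 u(x) = C1 - 28*sin(3*x/7)/9


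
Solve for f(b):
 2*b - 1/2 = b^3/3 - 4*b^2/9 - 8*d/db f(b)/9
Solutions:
 f(b) = C1 + 3*b^4/32 - b^3/6 - 9*b^2/8 + 9*b/16


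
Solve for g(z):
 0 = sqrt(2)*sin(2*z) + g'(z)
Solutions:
 g(z) = C1 + sqrt(2)*cos(2*z)/2


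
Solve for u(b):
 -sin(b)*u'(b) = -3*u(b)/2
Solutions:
 u(b) = C1*(cos(b) - 1)^(3/4)/(cos(b) + 1)^(3/4)


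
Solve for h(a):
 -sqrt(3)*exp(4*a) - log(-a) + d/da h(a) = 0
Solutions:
 h(a) = C1 + a*log(-a) - a + sqrt(3)*exp(4*a)/4


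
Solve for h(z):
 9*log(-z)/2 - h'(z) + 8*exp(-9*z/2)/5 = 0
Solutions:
 h(z) = C1 + 9*z*log(-z)/2 - 9*z/2 - 16*exp(-9*z/2)/45


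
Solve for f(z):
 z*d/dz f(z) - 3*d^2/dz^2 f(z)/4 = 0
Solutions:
 f(z) = C1 + C2*erfi(sqrt(6)*z/3)


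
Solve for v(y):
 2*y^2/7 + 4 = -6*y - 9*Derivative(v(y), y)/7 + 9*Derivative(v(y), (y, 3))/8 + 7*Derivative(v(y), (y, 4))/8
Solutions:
 v(y) = C1 + C2*exp(-y*(3*3^(1/3)/(2*sqrt(154) + 25)^(1/3) + 6 + 3^(2/3)*(2*sqrt(154) + 25)^(1/3))/14)*sin(3*3^(1/6)*y*(-(2*sqrt(154) + 25)^(1/3) + 3^(2/3)/(2*sqrt(154) + 25)^(1/3))/14) + C3*exp(-y*(3*3^(1/3)/(2*sqrt(154) + 25)^(1/3) + 6 + 3^(2/3)*(2*sqrt(154) + 25)^(1/3))/14)*cos(3*3^(1/6)*y*(-(2*sqrt(154) + 25)^(1/3) + 3^(2/3)/(2*sqrt(154) + 25)^(1/3))/14) + C4*exp(y*(-3 + 3*3^(1/3)/(2*sqrt(154) + 25)^(1/3) + 3^(2/3)*(2*sqrt(154) + 25)^(1/3))/7) - 2*y^3/27 - 7*y^2/3 - 7*y/2


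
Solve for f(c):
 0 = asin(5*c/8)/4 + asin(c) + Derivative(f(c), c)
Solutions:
 f(c) = C1 - c*asin(5*c/8)/4 - c*asin(c) - sqrt(1 - c^2) - sqrt(64 - 25*c^2)/20


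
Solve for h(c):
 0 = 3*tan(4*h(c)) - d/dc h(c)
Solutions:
 h(c) = -asin(C1*exp(12*c))/4 + pi/4
 h(c) = asin(C1*exp(12*c))/4


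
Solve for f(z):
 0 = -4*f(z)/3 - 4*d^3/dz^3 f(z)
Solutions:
 f(z) = C3*exp(-3^(2/3)*z/3) + (C1*sin(3^(1/6)*z/2) + C2*cos(3^(1/6)*z/2))*exp(3^(2/3)*z/6)


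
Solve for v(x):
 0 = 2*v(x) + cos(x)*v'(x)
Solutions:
 v(x) = C1*(sin(x) - 1)/(sin(x) + 1)


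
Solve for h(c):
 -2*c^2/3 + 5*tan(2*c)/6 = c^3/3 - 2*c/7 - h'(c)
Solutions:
 h(c) = C1 + c^4/12 + 2*c^3/9 - c^2/7 + 5*log(cos(2*c))/12


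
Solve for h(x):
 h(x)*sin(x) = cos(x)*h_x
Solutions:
 h(x) = C1/cos(x)


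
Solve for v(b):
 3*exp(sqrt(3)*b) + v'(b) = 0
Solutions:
 v(b) = C1 - sqrt(3)*exp(sqrt(3)*b)


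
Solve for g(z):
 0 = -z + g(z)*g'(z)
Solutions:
 g(z) = -sqrt(C1 + z^2)
 g(z) = sqrt(C1 + z^2)


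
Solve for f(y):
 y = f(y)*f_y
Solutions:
 f(y) = -sqrt(C1 + y^2)
 f(y) = sqrt(C1 + y^2)


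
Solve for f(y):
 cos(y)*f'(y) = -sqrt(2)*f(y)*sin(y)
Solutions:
 f(y) = C1*cos(y)^(sqrt(2))


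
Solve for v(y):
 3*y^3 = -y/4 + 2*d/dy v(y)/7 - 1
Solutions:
 v(y) = C1 + 21*y^4/8 + 7*y^2/16 + 7*y/2


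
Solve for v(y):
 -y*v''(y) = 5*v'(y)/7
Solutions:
 v(y) = C1 + C2*y^(2/7)


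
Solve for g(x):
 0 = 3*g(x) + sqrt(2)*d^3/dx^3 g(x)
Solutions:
 g(x) = C3*exp(-2^(5/6)*3^(1/3)*x/2) + (C1*sin(6^(5/6)*x/4) + C2*cos(6^(5/6)*x/4))*exp(2^(5/6)*3^(1/3)*x/4)


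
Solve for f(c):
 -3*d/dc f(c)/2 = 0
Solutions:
 f(c) = C1


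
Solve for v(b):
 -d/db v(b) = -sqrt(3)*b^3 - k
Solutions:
 v(b) = C1 + sqrt(3)*b^4/4 + b*k


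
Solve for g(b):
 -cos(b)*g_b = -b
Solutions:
 g(b) = C1 + Integral(b/cos(b), b)


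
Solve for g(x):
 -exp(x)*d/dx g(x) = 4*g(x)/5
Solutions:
 g(x) = C1*exp(4*exp(-x)/5)


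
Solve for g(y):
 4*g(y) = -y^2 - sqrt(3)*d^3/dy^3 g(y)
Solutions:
 g(y) = C3*exp(-2^(2/3)*3^(5/6)*y/3) - y^2/4 + (C1*sin(2^(2/3)*3^(1/3)*y/2) + C2*cos(2^(2/3)*3^(1/3)*y/2))*exp(2^(2/3)*3^(5/6)*y/6)


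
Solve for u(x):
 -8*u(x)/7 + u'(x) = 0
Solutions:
 u(x) = C1*exp(8*x/7)


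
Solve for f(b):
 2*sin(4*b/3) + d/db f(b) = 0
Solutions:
 f(b) = C1 + 3*cos(4*b/3)/2


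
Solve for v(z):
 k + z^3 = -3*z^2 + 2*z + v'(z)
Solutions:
 v(z) = C1 + k*z + z^4/4 + z^3 - z^2


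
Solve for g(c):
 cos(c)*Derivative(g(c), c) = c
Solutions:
 g(c) = C1 + Integral(c/cos(c), c)


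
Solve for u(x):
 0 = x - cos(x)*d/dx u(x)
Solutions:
 u(x) = C1 + Integral(x/cos(x), x)


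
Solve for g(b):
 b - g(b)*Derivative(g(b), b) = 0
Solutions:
 g(b) = -sqrt(C1 + b^2)
 g(b) = sqrt(C1 + b^2)


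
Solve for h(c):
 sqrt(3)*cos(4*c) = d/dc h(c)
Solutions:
 h(c) = C1 + sqrt(3)*sin(4*c)/4
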